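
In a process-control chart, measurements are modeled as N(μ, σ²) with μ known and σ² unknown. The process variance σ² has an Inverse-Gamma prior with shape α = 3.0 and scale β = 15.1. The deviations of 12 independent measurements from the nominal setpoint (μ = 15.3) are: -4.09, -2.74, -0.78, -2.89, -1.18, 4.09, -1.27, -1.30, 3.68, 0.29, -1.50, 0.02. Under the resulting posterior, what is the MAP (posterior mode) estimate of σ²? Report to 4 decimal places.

5.0348

With known mean μ and an Inverse-Gamma(α, β) prior on σ², the Normal likelihood is conjugate: posterior is Inv-Gamma(α + n/2, β + Σ(xᵢ−μ)²/2).
Σ(xᵢ−μ)² = (-4.09)² + (-2.74)² + (-0.78)² + (-2.89)² + (-1.18)² + (4.09)² + (-1.27)² + (-1.30)² + (3.68)² + (0.29)² + (-1.50)² + (0.02)² = 70.4965.
Posterior: Inv-Gamma(3.0 + 12/2, 15.1 + 70.4965/2) = Inv-Gamma(9.00, 50.34825).
Mode = β/(α+1) = 50.34825/10.00 = 5.0348.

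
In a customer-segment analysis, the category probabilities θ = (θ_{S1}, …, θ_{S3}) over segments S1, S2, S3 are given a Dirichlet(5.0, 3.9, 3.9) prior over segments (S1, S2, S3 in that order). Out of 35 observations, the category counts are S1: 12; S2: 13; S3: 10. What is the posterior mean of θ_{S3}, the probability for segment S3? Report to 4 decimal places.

The Dirichlet prior is conjugate to the Multinomial likelihood: each posterior αⱼ = prior αⱼ + observed count nⱼ.
Posterior concentration: (17.0, 16.9, 13.9), total = 47.8.
E[θ_{S3}|data] = α_{S3}/Σα = 13.9/47.8 = 0.2908.

0.2908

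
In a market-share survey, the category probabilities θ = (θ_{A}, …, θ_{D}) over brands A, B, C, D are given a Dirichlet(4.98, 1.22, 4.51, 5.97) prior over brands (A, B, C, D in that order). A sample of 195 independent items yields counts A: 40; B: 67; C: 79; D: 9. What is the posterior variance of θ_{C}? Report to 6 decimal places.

0.001123

The Dirichlet prior is conjugate to the Multinomial likelihood: each posterior αⱼ = prior αⱼ + observed count nⱼ.
Posterior concentration: (44.98, 68.22, 83.51, 14.97), total = 211.68.
Var[θ_j] = α_j(Σα−α_j)/((Σα)²(Σα+1)) = 83.51·128.17/(211.68²·212.68) = 0.001123.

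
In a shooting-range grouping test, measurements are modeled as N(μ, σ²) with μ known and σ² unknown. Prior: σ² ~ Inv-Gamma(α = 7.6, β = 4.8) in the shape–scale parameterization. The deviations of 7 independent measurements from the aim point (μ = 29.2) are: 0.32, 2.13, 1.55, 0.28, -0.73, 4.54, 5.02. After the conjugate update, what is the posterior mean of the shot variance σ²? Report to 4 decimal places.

3.1220

With known mean μ and an Inverse-Gamma(α, β) prior on σ², the Normal likelihood is conjugate: posterior is Inv-Gamma(α + n/2, β + Σ(xᵢ−μ)²/2).
Σ(xᵢ−μ)² = (0.32)² + (2.13)² + (1.55)² + (0.28)² + (-0.73)² + (4.54)² + (5.02)² = 53.4651.
Posterior: Inv-Gamma(7.6 + 7/2, 4.8 + 53.4651/2) = Inv-Gamma(11.10, 31.53255).
E[σ²|data] = β/(α−1) = 31.53255/10.10 = 3.1220.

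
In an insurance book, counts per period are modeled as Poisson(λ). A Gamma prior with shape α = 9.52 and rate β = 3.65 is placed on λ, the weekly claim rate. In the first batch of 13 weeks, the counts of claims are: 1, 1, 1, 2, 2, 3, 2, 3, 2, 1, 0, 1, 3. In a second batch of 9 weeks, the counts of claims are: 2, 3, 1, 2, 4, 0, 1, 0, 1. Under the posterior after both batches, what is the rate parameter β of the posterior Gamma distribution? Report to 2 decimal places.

With a Gamma(shape α, rate β) prior, the Poisson likelihood is conjugate: the posterior is Gamma(α + ΣXᵢ, β + n).
Batch 1: sum of counts S = 22 over n = 13 weeks.
After batch 1: Gamma(α+S, β+n) = Gamma(9.52+22, 3.65+13) = Gamma(31.52, 16.65).
Batch 2: sum of counts S = 14 over n = 9 weeks.
After batch 2: Gamma(α+S, β+n) = Gamma(31.52+14, 16.65+9) = Gamma(45.52, 25.65).
Posterior β = 25.65.

25.65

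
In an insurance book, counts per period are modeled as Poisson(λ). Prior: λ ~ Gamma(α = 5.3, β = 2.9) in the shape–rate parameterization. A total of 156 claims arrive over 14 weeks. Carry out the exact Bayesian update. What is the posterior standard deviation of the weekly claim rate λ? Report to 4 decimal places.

0.7515

With a Gamma(shape α, rate β) prior, the Poisson likelihood is conjugate: the posterior is Gamma(α + ΣXᵢ, β + n).
Posterior: Gamma(α+S, β+n) = Gamma(5.3+156, 2.9+14) = Gamma(161.3, 16.9).
SD = √α/β = √161.3/16.9 = 0.7515.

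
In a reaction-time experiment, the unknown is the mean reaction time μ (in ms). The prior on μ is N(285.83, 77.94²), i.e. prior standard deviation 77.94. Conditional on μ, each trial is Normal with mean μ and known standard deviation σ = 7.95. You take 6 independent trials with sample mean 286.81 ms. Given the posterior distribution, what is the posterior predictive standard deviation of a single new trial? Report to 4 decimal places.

8.5859

For Normal data with known variance σ², a Normal(μ₀, σ₀²) prior on μ is conjugate. Posterior precision = 1/σ₀² + n/σ²; posterior mean is the precision-weighted average of μ₀ and x̄.
σ₀² = 77.94² = 6074.6436, σ² = 7.95² = 63.2025; σ² + n·σ₀² = 63.2025 + 6·6074.6436 = 36511.0641.
Posterior precision = 1/σ₀² + n/σ² = 1/6074.6436 + 6/63.2025 = (σ² + n·σ₀²)/(σ₀²σ²) = 36511.0641/(6074.6436·63.2025); posterior variance σₙ² = σ₀²σ²/(σ² + n·σ₀²) = 6074.6436·63.2025/36511.0641 = 10.515516.
Predictive variance for one new observation = σₙ² + σ² = 6074.6436·63.2025/36511.0641 + 63.2025 = σ²·(σ₀² + 36511.0641)/36511.0641 = 63.2025·42585.7077/36511.0641 = 73.718016; SD = √(63.2025·42585.7077/36511.0641) = 8.5859.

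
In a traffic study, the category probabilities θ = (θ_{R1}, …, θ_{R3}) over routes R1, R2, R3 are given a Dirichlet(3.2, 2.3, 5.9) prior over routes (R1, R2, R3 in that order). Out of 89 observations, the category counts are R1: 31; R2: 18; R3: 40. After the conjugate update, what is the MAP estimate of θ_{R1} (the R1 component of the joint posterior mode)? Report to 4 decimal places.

0.3409

The Dirichlet prior is conjugate to the Multinomial likelihood: each posterior αⱼ = prior αⱼ + observed count nⱼ.
Posterior concentration: (34.2, 20.3, 45.9), total = 100.4.
Joint mode component: (α_{R1}−1)/(Σα−K) = 33.2/97.4 = 0.3409.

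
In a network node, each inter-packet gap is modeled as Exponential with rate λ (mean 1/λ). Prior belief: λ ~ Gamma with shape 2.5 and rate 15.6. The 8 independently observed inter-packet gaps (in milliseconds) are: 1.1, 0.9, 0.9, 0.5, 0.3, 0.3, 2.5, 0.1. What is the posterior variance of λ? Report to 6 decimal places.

0.021305

With a Gamma(shape α, rate β) prior on the exponential rate λ, the posterior after n observations with total T = Σxᵢ is Gamma(α+n, β+T).
Sum of observations T = 6.6 milliseconds; n = 8.
Posterior: Gamma(2.5+8, 15.6+6.6) = Gamma(10.5, 22.2).
Var = α/β² = 0.021305.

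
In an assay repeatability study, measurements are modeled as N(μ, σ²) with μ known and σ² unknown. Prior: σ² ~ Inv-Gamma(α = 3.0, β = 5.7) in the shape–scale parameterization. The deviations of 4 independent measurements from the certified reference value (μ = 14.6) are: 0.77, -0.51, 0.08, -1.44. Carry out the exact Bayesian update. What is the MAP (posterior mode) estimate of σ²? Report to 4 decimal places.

With known mean μ and an Inverse-Gamma(α, β) prior on σ², the Normal likelihood is conjugate: posterior is Inv-Gamma(α + n/2, β + Σ(xᵢ−μ)²/2).
Σ(xᵢ−μ)² = (0.77)² + (-0.51)² + (0.08)² + (-1.44)² = 2.9330.
Posterior: Inv-Gamma(3.0 + 4/2, 5.7 + 2.9330/2) = Inv-Gamma(5.00, 7.16650).
Mode = β/(α+1) = 7.16650/6.00 = 1.1944.

1.1944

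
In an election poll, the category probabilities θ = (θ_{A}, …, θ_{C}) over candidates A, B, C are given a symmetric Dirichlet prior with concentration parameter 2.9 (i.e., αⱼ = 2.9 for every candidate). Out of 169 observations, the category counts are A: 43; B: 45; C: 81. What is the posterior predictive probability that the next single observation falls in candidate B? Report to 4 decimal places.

The Dirichlet prior is conjugate to the Multinomial likelihood: each posterior αⱼ = prior αⱼ + observed count nⱼ.
Posterior concentration: (45.9, 47.9, 83.9), total = 177.7.
P(next = B | data) = α_{B}/Σα = 0.2696.

0.2696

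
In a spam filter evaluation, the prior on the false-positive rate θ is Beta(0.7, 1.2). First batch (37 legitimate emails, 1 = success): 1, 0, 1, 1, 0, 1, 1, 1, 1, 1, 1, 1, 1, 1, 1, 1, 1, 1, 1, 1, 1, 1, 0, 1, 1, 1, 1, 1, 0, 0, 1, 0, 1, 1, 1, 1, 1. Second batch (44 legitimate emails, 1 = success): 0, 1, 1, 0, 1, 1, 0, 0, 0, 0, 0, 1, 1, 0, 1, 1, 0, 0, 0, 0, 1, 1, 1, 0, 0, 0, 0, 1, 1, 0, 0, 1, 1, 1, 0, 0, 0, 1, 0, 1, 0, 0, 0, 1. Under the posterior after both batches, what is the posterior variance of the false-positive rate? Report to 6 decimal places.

0.002831

The Beta prior is conjugate to a Binomial/Bernoulli likelihood; the update adds successes to α and failures to β.
After batch 1: Beta(0.7+31, 1.2+6) = Beta(31.7, 7.2).
After batch 2: Beta(31.7+19, 7.2+25) = Beta(50.7, 32.2).
Var = αβ/((α+β)²(α+β+1)) = 50.7·32.2/(82.9²·83.9) = 0.002831.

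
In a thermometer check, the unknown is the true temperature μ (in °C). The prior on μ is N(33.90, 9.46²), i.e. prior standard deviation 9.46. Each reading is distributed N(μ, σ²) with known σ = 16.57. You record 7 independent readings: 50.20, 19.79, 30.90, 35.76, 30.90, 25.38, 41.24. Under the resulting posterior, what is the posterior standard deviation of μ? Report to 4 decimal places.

5.2222

For Normal data with known variance σ², a Normal(μ₀, σ₀²) prior on μ is conjugate. Posterior precision = 1/σ₀² + n/σ²; posterior mean is the precision-weighted average of μ₀ and x̄.
σ₀² = 9.46² = 89.4916, σ² = 16.57² = 274.5649; σ² + n·σ₀² = 274.5649 + 7·89.4916 = 901.0061.
Posterior precision = 1/σ₀² + n/σ² = 1/89.4916 + 7/274.5649 = (σ² + n·σ₀²)/(σ₀²σ²) = 901.0061/(89.4916·274.5649); posterior variance σₙ² = σ₀²σ²/(σ² + n·σ₀²) = 89.4916·274.5649/901.0061 = 27.270905.
Posterior SD = √σₙ² = √(89.4916·274.5649/901.0061) = 5.2222.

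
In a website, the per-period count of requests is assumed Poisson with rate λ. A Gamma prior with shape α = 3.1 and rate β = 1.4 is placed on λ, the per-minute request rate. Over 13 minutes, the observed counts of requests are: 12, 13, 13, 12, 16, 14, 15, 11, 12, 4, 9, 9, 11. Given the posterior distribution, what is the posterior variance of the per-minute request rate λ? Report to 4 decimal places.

With a Gamma(shape α, rate β) prior, the Poisson likelihood is conjugate: the posterior is Gamma(α + ΣXᵢ, β + n).
Sum of counts S = 151 over n = 13 minutes.
Posterior: Gamma(α+S, β+n) = Gamma(3.1+151, 1.4+13) = Gamma(154.1, 14.4).
Var = α/β² = 154.1/14.4² = 0.7432.

0.7432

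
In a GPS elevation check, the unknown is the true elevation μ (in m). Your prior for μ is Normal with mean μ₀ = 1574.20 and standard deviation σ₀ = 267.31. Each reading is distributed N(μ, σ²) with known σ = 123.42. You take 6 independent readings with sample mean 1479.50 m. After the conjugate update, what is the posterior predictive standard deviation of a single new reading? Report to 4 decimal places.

For Normal data with known variance σ², a Normal(μ₀, σ₀²) prior on μ is conjugate. Posterior precision = 1/σ₀² + n/σ²; posterior mean is the precision-weighted average of μ₀ and x̄.
σ₀² = 267.31² = 71454.6361, σ² = 123.42² = 15232.4964; σ² + n·σ₀² = 15232.4964 + 6·71454.6361 = 443960.313.
Posterior precision = 1/σ₀² + n/σ² = 1/71454.6361 + 6/15232.4964 = (σ² + n·σ₀²)/(σ₀²σ²) = 443960.313/(71454.6361·15232.4964); posterior variance σₙ² = σ₀²σ²/(σ² + n·σ₀²) = 71454.6361·15232.4964/443960.313 = 2451.643661.
Predictive variance for one new observation = σₙ² + σ² = 71454.6361·15232.4964/443960.313 + 15232.4964 = σ²·(σ₀² + 443960.313)/443960.313 = 15232.4964·515414.9491/443960.313 = 17684.140061; SD = √(15232.4964·515414.9491/443960.313) = 132.9817.

132.9817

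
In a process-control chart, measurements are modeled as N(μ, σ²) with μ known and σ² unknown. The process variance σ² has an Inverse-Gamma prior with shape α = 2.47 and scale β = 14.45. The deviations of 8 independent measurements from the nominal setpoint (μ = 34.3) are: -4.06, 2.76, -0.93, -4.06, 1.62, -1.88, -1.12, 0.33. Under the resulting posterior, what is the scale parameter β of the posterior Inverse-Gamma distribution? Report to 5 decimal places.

With known mean μ and an Inverse-Gamma(α, β) prior on σ², the Normal likelihood is conjugate: posterior is Inv-Gamma(α + n/2, β + Σ(xᵢ−μ)²/2).
Σ(xᵢ−μ)² = (-4.06)² + (2.76)² + (-0.93)² + (-4.06)² + (1.62)² + (-1.88)² + (-1.12)² + (0.33)² = 48.9718.
Posterior: Inv-Gamma(2.47 + 8/2, 14.45 + 48.9718/2) = Inv-Gamma(6.47, 38.93590).
Posterior β = 38.93590.

38.93590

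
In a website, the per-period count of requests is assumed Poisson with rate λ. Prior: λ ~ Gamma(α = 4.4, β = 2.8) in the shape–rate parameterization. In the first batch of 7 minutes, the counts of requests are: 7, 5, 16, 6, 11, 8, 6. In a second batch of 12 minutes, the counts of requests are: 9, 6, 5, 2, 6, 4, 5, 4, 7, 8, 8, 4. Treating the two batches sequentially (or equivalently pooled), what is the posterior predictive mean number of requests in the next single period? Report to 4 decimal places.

With a Gamma(shape α, rate β) prior, the Poisson likelihood is conjugate: the posterior is Gamma(α + ΣXᵢ, β + n).
Batch 1: sum of counts S = 59 over n = 7 minutes.
After batch 1: Gamma(α+S, β+n) = Gamma(4.4+59, 2.8+7) = Gamma(63.4, 9.8).
Batch 2: sum of counts S = 68 over n = 12 minutes.
After batch 2: Gamma(α+S, β+n) = Gamma(63.4+68, 9.8+12) = Gamma(131.4, 21.8).
The predictive distribution for one future period is NegBinom with mean α/β = 6.0275.

6.0275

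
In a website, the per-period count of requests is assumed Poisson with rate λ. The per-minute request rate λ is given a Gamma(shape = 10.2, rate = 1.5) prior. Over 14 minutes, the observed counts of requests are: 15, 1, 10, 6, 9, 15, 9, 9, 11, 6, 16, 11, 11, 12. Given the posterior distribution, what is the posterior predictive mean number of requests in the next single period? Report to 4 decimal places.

With a Gamma(shape α, rate β) prior, the Poisson likelihood is conjugate: the posterior is Gamma(α + ΣXᵢ, β + n).
Sum of counts S = 141 over n = 14 minutes.
Posterior: Gamma(α+S, β+n) = Gamma(10.2+141, 1.5+14) = Gamma(151.2, 15.5).
The predictive distribution for one future period is NegBinom with mean α/β = 9.7548.

9.7548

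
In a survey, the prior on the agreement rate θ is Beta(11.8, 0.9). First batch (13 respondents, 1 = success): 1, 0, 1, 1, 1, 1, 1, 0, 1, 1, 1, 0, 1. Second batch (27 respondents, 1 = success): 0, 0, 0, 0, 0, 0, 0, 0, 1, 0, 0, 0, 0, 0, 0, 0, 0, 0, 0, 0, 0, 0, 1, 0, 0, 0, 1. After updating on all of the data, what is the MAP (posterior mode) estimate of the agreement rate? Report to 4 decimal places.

The Beta prior is conjugate to a Binomial/Bernoulli likelihood; the update adds successes to α and failures to β.
After batch 1: Beta(11.8+10, 0.9+3) = Beta(21.8, 3.9).
After batch 2: Beta(21.8+3, 3.9+24) = Beta(24.8, 27.9).
Mode of Beta(a,b) for a,b>1 is (a−1)/(a+b−2) = 23.8/50.7 = 0.4694.

0.4694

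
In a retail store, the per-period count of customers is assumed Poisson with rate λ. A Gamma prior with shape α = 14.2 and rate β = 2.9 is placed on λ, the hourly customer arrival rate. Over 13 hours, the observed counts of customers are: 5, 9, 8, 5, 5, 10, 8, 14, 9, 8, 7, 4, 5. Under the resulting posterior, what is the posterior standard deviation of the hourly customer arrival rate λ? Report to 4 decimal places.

0.6632

With a Gamma(shape α, rate β) prior, the Poisson likelihood is conjugate: the posterior is Gamma(α + ΣXᵢ, β + n).
Sum of counts S = 97 over n = 13 hours.
Posterior: Gamma(α+S, β+n) = Gamma(14.2+97, 2.9+13) = Gamma(111.2, 15.9).
SD = √α/β = √111.2/15.9 = 0.6632.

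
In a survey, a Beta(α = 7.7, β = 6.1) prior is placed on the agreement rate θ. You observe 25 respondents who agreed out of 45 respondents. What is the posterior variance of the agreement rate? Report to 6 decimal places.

The Beta prior is conjugate to a Binomial/Bernoulli likelihood; the update adds successes to α and failures to β.
Posterior: Beta(α+k, β+n−k) = Beta(7.7+25, 6.1+20) = Beta(32.7, 26.1).
Var = αβ/((α+β)²(α+β+1)) = 32.7·26.1/(58.8²·59.8) = 0.004128.

0.004128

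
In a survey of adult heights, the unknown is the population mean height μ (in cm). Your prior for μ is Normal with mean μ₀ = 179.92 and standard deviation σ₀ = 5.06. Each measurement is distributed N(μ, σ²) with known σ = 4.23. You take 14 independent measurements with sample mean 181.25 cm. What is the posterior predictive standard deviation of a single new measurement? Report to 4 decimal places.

4.3715

For Normal data with known variance σ², a Normal(μ₀, σ₀²) prior on μ is conjugate. Posterior precision = 1/σ₀² + n/σ²; posterior mean is the precision-weighted average of μ₀ and x̄.
σ₀² = 5.06² = 25.6036, σ² = 4.23² = 17.8929; σ² + n·σ₀² = 17.8929 + 14·25.6036 = 376.3433.
Posterior precision = 1/σ₀² + n/σ² = 1/25.6036 + 14/17.8929 = (σ² + n·σ₀²)/(σ₀²σ²) = 376.3433/(25.6036·17.8929); posterior variance σₙ² = σ₀²σ²/(σ² + n·σ₀²) = 25.6036·17.8929/376.3433 = 1.217300.
Predictive variance for one new observation = σₙ² + σ² = 25.6036·17.8929/376.3433 + 17.8929 = σ²·(σ₀² + 376.3433)/376.3433 = 17.8929·401.9469/376.3433 = 19.110200; SD = √(17.8929·401.9469/376.3433) = 4.3715.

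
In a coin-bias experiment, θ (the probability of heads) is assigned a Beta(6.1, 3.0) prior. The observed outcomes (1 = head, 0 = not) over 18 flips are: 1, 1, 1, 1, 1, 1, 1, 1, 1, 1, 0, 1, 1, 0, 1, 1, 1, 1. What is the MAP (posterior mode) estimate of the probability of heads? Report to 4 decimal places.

0.8406

The Beta prior is conjugate to a Binomial/Bernoulli likelihood; the update adds successes to α and failures to β.
Posterior: Beta(α+k, β+n−k) = Beta(6.1+16, 3.0+2) = Beta(22.1, 5.0).
Mode of Beta(a,b) for a,b>1 is (a−1)/(a+b−2) = 21.1/25.1 = 0.8406.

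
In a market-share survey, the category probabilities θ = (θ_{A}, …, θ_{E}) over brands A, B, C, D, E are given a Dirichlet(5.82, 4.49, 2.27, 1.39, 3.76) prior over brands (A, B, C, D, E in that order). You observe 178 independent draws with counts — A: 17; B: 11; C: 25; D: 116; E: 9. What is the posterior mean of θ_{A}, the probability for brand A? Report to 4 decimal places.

0.1166

The Dirichlet prior is conjugate to the Multinomial likelihood: each posterior αⱼ = prior αⱼ + observed count nⱼ.
Posterior concentration: (22.82, 15.49, 27.27, 117.39, 12.76), total = 195.73.
E[θ_{A}|data] = α_{A}/Σα = 22.82/195.73 = 0.1166.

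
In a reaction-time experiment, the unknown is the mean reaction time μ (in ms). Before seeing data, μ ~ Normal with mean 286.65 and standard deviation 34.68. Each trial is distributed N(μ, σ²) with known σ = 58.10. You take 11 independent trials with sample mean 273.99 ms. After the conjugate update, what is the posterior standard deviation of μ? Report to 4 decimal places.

For Normal data with known variance σ², a Normal(μ₀, σ₀²) prior on μ is conjugate. Posterior precision = 1/σ₀² + n/σ²; posterior mean is the precision-weighted average of μ₀ and x̄.
σ₀² = 34.68² = 1202.7024, σ² = 58.10² = 3375.61; σ² + n·σ₀² = 3375.61 + 11·1202.7024 = 16605.3364.
Posterior precision = 1/σ₀² + n/σ² = 1/1202.7024 + 11/3375.61 = (σ² + n·σ₀²)/(σ₀²σ²) = 16605.3364/(1202.7024·3375.61); posterior variance σₙ² = σ₀²σ²/(σ² + n·σ₀²) = 1202.7024·3375.61/16605.3364 = 244.490937.
Posterior SD = √σₙ² = √(1202.7024·3375.61/16605.3364) = 15.6362.

15.6362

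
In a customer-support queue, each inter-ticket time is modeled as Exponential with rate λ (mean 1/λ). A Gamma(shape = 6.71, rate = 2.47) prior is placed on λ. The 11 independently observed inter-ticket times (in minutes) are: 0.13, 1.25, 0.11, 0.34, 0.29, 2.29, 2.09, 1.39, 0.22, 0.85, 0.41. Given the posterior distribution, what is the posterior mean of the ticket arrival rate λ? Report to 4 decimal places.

With a Gamma(shape α, rate β) prior on the exponential rate λ, the posterior after n observations with total T = Σxᵢ is Gamma(α+n, β+T).
Sum of observations T = 9.37 minutes; n = 11.
Posterior: Gamma(6.71+11, 2.47+9.37) = Gamma(17.71, 11.84).
Posterior mean of λ = α/β = 17.71/11.84 = 1.4958.

1.4958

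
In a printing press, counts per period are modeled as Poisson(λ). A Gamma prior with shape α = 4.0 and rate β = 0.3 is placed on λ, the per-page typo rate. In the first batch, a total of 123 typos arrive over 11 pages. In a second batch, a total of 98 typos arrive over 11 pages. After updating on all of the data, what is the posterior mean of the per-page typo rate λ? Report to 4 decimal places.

10.0897

With a Gamma(shape α, rate β) prior, the Poisson likelihood is conjugate: the posterior is Gamma(α + ΣXᵢ, β + n).
After batch 1: Gamma(α+S, β+n) = Gamma(4.0+123, 0.3+11) = Gamma(127.0, 11.3).
After batch 2: Gamma(α+S, β+n) = Gamma(127.0+98, 11.3+11) = Gamma(225.0, 22.3).
Posterior mean = α/β = 225.0/22.3 = 10.0897.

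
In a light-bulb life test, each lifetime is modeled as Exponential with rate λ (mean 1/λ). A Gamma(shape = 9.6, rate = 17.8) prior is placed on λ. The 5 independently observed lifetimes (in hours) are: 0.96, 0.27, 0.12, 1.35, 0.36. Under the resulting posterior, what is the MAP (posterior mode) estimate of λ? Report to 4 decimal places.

0.6520

With a Gamma(shape α, rate β) prior on the exponential rate λ, the posterior after n observations with total T = Σxᵢ is Gamma(α+n, β+T).
Sum of observations T = 3.06 hours; n = 5.
Posterior: Gamma(9.6+5, 17.8+3.06) = Gamma(14.6, 20.86).
Mode = (α−1)/β = 0.6520.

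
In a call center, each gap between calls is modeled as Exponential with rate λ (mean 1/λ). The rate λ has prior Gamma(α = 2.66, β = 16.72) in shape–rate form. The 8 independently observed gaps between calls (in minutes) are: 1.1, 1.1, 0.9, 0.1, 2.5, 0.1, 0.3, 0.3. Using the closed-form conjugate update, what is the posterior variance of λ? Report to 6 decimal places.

With a Gamma(shape α, rate β) prior on the exponential rate λ, the posterior after n observations with total T = Σxᵢ is Gamma(α+n, β+T).
Sum of observations T = 6.4 minutes; n = 8.
Posterior: Gamma(2.66+8, 16.72+6.4) = Gamma(10.66, 23.12).
Var = α/β² = 0.019943.

0.019943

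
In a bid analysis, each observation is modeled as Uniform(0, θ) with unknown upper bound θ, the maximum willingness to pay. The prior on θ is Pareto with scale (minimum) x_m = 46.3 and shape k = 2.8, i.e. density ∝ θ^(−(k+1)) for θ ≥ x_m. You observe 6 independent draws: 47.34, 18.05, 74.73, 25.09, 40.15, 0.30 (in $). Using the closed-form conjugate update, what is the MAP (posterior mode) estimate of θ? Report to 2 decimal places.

A Pareto(scale x_m, shape k) prior on the upper bound θ of Uniform(0, θ) is conjugate: posterior is Pareto(max(x_m, max xᵢ), k + n).
Sample maximum = 74.73; prior scale x_m = 46.3 → posterior scale = max = 74.73.
Posterior shape = 2.8 + 6 = 8.8.
The Pareto density is decreasing on [x_m, ∞), so the mode is x_m = 74.73.

74.73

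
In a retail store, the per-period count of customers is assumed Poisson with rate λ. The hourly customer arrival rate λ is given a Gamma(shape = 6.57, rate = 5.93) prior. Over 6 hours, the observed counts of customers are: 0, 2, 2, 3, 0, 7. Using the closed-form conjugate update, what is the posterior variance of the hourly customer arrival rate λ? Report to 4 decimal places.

With a Gamma(shape α, rate β) prior, the Poisson likelihood is conjugate: the posterior is Gamma(α + ΣXᵢ, β + n).
Sum of counts S = 14 over n = 6 hours.
Posterior: Gamma(α+S, β+n) = Gamma(6.57+14, 5.93+6) = Gamma(20.57, 11.93).
Var = α/β² = 20.57/11.93² = 0.1445.

0.1445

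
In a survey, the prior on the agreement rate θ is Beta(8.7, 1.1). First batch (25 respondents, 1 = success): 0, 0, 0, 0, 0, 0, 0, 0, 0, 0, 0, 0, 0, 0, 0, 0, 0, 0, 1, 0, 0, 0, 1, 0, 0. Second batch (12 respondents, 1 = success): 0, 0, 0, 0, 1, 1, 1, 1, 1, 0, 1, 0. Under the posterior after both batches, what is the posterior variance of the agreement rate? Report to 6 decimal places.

0.004801

The Beta prior is conjugate to a Binomial/Bernoulli likelihood; the update adds successes to α and failures to β.
After batch 1: Beta(8.7+2, 1.1+23) = Beta(10.7, 24.1).
After batch 2: Beta(10.7+6, 24.1+6) = Beta(16.7, 30.1).
Var = αβ/((α+β)²(α+β+1)) = 16.7·30.1/(46.8²·47.8) = 0.004801.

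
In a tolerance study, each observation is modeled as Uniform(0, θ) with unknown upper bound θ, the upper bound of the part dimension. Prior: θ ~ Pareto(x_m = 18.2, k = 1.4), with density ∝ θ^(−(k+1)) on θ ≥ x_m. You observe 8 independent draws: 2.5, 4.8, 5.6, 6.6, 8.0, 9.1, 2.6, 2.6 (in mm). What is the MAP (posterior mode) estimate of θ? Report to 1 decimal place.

A Pareto(scale x_m, shape k) prior on the upper bound θ of Uniform(0, θ) is conjugate: posterior is Pareto(max(x_m, max xᵢ), k + n).
Sample maximum = 9.1; prior scale x_m = 18.2 → posterior scale = max = 18.2.
Posterior shape = 1.4 + 8 = 9.4.
The Pareto density is decreasing on [x_m, ∞), so the mode is x_m = 18.2.

18.2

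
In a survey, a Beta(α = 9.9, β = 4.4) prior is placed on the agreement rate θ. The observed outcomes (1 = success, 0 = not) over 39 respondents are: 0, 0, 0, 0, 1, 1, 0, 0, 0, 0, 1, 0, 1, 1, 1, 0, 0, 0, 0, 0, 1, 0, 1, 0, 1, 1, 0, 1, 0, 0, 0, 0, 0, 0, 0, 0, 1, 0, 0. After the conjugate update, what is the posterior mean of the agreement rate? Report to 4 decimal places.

The Beta prior is conjugate to a Binomial/Bernoulli likelihood; the update adds successes to α and failures to β.
Posterior: Beta(α+k, β+n−k) = Beta(9.9+12, 4.4+27) = Beta(21.9, 31.4).
Posterior mean = α/(α+β) = 21.9/53.3 = 0.4109.

0.4109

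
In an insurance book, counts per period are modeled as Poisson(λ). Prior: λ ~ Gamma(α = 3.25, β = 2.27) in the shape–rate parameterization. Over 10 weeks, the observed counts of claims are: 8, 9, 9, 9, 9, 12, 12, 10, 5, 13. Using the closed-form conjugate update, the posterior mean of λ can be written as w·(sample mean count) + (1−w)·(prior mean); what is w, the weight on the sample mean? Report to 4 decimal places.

With a Gamma(shape α, rate β) prior, the Poisson likelihood is conjugate: the posterior is Gamma(α + ΣXᵢ, β + n).
Posterior mean = (α₀+S)/(β₀+n) = [n/(β₀+n)]·(S/n) + [β₀/(β₀+n)]·(α₀/β₀), so only n and β₀ enter the weight.
Weight on data w = n/(β₀+n) = 10/(2.27+10) = 10/12.27 = 0.8150.

0.8150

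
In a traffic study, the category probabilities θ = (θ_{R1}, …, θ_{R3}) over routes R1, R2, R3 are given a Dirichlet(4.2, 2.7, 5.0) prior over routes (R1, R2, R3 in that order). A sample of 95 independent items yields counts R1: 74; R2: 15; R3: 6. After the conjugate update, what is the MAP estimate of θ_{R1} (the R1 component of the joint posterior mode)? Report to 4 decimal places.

0.7430

The Dirichlet prior is conjugate to the Multinomial likelihood: each posterior αⱼ = prior αⱼ + observed count nⱼ.
Posterior concentration: (78.2, 17.7, 11.0), total = 106.9.
Joint mode component: (α_{R1}−1)/(Σα−K) = 77.2/103.9 = 0.7430.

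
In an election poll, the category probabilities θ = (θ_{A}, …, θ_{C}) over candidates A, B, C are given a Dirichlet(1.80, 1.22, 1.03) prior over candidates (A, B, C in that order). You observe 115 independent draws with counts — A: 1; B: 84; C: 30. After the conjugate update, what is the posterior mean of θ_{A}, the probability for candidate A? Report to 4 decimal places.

The Dirichlet prior is conjugate to the Multinomial likelihood: each posterior αⱼ = prior αⱼ + observed count nⱼ.
Posterior concentration: (2.80, 85.22, 31.03), total = 119.05.
E[θ_{A}|data] = α_{A}/Σα = 2.80/119.05 = 0.0235.

0.0235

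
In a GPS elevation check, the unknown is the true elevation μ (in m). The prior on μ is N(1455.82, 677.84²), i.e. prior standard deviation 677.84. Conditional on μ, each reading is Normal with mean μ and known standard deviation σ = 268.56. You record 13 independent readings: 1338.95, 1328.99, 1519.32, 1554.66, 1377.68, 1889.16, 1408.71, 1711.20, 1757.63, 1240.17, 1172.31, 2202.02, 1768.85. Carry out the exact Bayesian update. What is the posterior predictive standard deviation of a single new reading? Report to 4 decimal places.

For Normal data with known variance σ², a Normal(μ₀, σ₀²) prior on μ is conjugate. Posterior precision = 1/σ₀² + n/σ²; posterior mean is the precision-weighted average of μ₀ and x̄.
σ₀² = 677.84² = 459467.0656, σ² = 268.56² = 72124.4736; σ² + n·σ₀² = 72124.4736 + 13·459467.0656 = 6045196.3264.
Posterior precision = 1/σ₀² + n/σ² = 1/459467.0656 + 13/72124.4736 = (σ² + n·σ₀²)/(σ₀²σ²) = 6045196.3264/(459467.0656·72124.4736); posterior variance σₙ² = σ₀²σ²/(σ² + n·σ₀²) = 459467.0656·72124.4736/6045196.3264 = 5481.843509.
Predictive variance for one new observation = σₙ² + σ² = 459467.0656·72124.4736/6045196.3264 + 72124.4736 = σ²·(σ₀² + 6045196.3264)/6045196.3264 = 72124.4736·6504663.392/6045196.3264 = 77606.317109; SD = √(72124.4736·6504663.392/6045196.3264) = 278.5791.

278.5791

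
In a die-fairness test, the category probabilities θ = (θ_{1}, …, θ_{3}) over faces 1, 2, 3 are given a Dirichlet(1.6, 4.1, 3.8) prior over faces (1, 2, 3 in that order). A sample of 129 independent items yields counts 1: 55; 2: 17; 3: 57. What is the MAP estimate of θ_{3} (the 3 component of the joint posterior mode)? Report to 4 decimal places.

0.4413

The Dirichlet prior is conjugate to the Multinomial likelihood: each posterior αⱼ = prior αⱼ + observed count nⱼ.
Posterior concentration: (56.6, 21.1, 60.8), total = 138.5.
Joint mode component: (α_{3}−1)/(Σα−K) = 59.8/135.5 = 0.4413.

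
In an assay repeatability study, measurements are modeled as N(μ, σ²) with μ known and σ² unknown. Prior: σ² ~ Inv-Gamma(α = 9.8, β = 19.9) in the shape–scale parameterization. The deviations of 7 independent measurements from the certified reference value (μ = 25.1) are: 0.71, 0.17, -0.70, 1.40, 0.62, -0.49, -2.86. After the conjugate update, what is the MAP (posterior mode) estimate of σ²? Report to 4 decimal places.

With known mean μ and an Inverse-Gamma(α, β) prior on σ², the Normal likelihood is conjugate: posterior is Inv-Gamma(α + n/2, β + Σ(xᵢ−μ)²/2).
Σ(xᵢ−μ)² = (0.71)² + (0.17)² + (-0.70)² + (1.40)² + (0.62)² + (-0.49)² + (-2.86)² = 11.7871.
Posterior: Inv-Gamma(9.8 + 7/2, 19.9 + 11.7871/2) = Inv-Gamma(13.30, 25.79355).
Mode = β/(α+1) = 25.79355/14.30 = 1.8037.

1.8037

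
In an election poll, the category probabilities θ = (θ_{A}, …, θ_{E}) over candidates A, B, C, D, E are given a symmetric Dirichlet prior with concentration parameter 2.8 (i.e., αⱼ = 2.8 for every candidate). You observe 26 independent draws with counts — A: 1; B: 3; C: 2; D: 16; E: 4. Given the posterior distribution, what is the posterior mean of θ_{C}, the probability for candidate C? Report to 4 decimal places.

The Dirichlet prior is conjugate to the Multinomial likelihood: each posterior αⱼ = prior αⱼ + observed count nⱼ.
Posterior concentration: (3.8, 5.8, 4.8, 18.8, 6.8), total = 40.0.
E[θ_{C}|data] = α_{C}/Σα = 4.8/40.0 = 0.1200.

0.1200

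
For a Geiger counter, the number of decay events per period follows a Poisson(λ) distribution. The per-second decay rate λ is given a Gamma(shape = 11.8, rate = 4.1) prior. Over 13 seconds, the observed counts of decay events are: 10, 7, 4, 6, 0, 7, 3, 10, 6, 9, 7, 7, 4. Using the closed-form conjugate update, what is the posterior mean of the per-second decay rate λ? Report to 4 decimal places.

5.3684

With a Gamma(shape α, rate β) prior, the Poisson likelihood is conjugate: the posterior is Gamma(α + ΣXᵢ, β + n).
Sum of counts S = 80 over n = 13 seconds.
Posterior: Gamma(α+S, β+n) = Gamma(11.8+80, 4.1+13) = Gamma(91.8, 17.1).
Posterior mean = α/β = 91.8/17.1 = 5.3684.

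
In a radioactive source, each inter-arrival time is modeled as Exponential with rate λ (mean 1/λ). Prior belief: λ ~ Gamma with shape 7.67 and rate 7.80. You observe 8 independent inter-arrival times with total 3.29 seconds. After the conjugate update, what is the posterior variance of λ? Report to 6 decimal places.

With a Gamma(shape α, rate β) prior on the exponential rate λ, the posterior after n observations with total T = Σxᵢ is Gamma(α+n, β+T).
Posterior: Gamma(7.67+8, 7.80+3.29) = Gamma(15.67, 11.09).
Var = α/β² = 0.127411.

0.127411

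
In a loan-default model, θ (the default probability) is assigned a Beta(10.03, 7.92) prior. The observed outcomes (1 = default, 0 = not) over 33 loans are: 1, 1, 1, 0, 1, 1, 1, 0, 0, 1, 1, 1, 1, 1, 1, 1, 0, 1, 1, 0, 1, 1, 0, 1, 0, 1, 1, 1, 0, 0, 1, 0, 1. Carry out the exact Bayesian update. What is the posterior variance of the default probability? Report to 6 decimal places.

The Beta prior is conjugate to a Binomial/Bernoulli likelihood; the update adds successes to α and failures to β.
Posterior: Beta(α+k, β+n−k) = Beta(10.03+23, 7.92+10) = Beta(33.03, 17.92).
Var = αβ/((α+β)²(α+β+1)) = 33.03·17.92/(50.95²·51.95) = 0.004389.

0.004389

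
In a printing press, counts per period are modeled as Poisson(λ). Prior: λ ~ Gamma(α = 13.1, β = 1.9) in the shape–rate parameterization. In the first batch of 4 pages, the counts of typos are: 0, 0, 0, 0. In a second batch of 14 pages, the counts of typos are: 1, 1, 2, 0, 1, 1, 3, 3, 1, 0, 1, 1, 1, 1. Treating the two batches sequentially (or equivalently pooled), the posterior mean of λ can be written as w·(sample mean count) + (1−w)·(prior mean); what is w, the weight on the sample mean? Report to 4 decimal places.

0.9045

With a Gamma(shape α, rate β) prior, the Poisson likelihood is conjugate: the posterior is Gamma(α + ΣXᵢ, β + n).
Total number of pages: n = 4 + 14 = 18.
Posterior mean = (α₀+S)/(β₀+n) = [n/(β₀+n)]·(S/n) + [β₀/(β₀+n)]·(α₀/β₀), so only n and β₀ enter the weight.
Weight on data w = n/(β₀+n) = 18/(1.9+18) = 18/19.9 = 0.9045.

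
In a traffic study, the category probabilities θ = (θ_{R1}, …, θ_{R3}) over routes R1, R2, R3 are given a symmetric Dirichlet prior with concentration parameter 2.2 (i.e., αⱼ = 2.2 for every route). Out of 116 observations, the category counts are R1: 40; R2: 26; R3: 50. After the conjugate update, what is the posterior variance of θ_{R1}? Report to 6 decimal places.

0.001826

The Dirichlet prior is conjugate to the Multinomial likelihood: each posterior αⱼ = prior αⱼ + observed count nⱼ.
Posterior concentration: (42.2, 28.2, 52.2), total = 122.6.
Var[θ_j] = α_j(Σα−α_j)/((Σα)²(Σα+1)) = 42.2·80.4/(122.6²·123.6) = 0.001826.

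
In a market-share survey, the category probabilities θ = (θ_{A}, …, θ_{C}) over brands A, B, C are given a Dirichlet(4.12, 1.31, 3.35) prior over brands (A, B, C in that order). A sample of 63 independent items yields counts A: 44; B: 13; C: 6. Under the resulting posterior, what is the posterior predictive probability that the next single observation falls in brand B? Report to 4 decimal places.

The Dirichlet prior is conjugate to the Multinomial likelihood: each posterior αⱼ = prior αⱼ + observed count nⱼ.
Posterior concentration: (48.12, 14.31, 9.35), total = 71.78.
P(next = B | data) = α_{B}/Σα = 0.1994.

0.1994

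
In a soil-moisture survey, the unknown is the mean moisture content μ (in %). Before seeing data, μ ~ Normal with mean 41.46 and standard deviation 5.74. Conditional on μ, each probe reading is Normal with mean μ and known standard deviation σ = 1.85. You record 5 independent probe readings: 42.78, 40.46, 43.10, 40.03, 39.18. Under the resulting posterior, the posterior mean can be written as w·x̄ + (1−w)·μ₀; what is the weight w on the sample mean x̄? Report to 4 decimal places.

0.9796

For Normal data with known variance σ², a Normal(μ₀, σ₀²) prior on μ is conjugate. Posterior precision = 1/σ₀² + n/σ²; posterior mean is the precision-weighted average of μ₀ and x̄.
σ₀² = 5.74² = 32.9476, σ² = 1.85² = 3.4225. Prior precision 1/σ₀² = 1/32.9476; data precision n/σ² = 5/3.4225.
w = (n/σ²)/(1/σ₀² + n/σ²) = n·σ₀²/(σ² + n·σ₀²) = 5·32.9476/(3.4225 + 5·32.9476) = 164.738/168.1605 = 0.9796.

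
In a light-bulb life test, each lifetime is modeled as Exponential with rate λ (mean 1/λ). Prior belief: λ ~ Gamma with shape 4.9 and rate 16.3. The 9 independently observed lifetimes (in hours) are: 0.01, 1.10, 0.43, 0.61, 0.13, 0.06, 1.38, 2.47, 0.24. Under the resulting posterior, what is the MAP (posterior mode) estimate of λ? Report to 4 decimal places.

0.5675

With a Gamma(shape α, rate β) prior on the exponential rate λ, the posterior after n observations with total T = Σxᵢ is Gamma(α+n, β+T).
Sum of observations T = 6.43 hours; n = 9.
Posterior: Gamma(4.9+9, 16.3+6.43) = Gamma(13.9, 22.73).
Mode = (α−1)/β = 0.5675.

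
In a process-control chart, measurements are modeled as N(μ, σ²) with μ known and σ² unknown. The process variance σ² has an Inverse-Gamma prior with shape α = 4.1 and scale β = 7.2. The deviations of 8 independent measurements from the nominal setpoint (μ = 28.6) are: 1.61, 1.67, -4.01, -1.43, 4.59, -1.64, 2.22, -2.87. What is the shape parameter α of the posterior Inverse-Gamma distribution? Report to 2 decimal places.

8.10

With known mean μ and an Inverse-Gamma(α, β) prior on σ², the Normal likelihood is conjugate: posterior is Inv-Gamma(α + n/2, β + Σ(xᵢ−μ)²/2).
Σ(xᵢ−μ)² = (1.61)² + (1.67)² + (-4.01)² + (-1.43)² + (4.59)² + (-1.64)² + (2.22)² + (-2.87)² = 60.4290.
Posterior: Inv-Gamma(4.1 + 8/2, 7.2 + 60.4290/2) = Inv-Gamma(8.10, 37.41450).
Posterior α = 8.10.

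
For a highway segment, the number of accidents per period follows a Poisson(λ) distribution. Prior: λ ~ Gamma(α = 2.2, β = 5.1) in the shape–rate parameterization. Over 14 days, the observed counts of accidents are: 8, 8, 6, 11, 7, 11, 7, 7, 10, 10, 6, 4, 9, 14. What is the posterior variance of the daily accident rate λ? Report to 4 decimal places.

0.3295

With a Gamma(shape α, rate β) prior, the Poisson likelihood is conjugate: the posterior is Gamma(α + ΣXᵢ, β + n).
Sum of counts S = 118 over n = 14 days.
Posterior: Gamma(α+S, β+n) = Gamma(2.2+118, 5.1+14) = Gamma(120.2, 19.1).
Var = α/β² = 120.2/19.1² = 0.3295.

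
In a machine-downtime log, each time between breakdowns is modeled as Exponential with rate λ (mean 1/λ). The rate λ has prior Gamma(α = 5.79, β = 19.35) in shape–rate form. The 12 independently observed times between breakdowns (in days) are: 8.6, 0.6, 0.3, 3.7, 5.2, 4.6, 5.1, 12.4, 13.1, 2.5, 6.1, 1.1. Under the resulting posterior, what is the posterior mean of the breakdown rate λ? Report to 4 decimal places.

With a Gamma(shape α, rate β) prior on the exponential rate λ, the posterior after n observations with total T = Σxᵢ is Gamma(α+n, β+T).
Sum of observations T = 63.3 days; n = 12.
Posterior: Gamma(5.79+12, 19.35+63.3) = Gamma(17.79, 82.65).
Posterior mean of λ = α/β = 17.79/82.65 = 0.2152.

0.2152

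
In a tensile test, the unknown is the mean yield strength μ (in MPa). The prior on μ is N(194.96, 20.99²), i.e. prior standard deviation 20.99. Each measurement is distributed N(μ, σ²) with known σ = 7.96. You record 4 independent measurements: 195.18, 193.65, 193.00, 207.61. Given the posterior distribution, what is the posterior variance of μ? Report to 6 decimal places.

15.290648

For Normal data with known variance σ², a Normal(μ₀, σ₀²) prior on μ is conjugate. Posterior precision = 1/σ₀² + n/σ²; posterior mean is the precision-weighted average of μ₀ and x̄.
σ₀² = 20.99² = 440.5801, σ² = 7.96² = 63.3616; σ² + n·σ₀² = 63.3616 + 4·440.5801 = 1825.682.
Posterior precision = 1/σ₀² + n/σ² = 1/440.5801 + 4/63.3616 = (σ² + n·σ₀²)/(σ₀²σ²) = 1825.682/(440.5801·63.3616); posterior variance σₙ² = σ₀²σ²/(σ² + n·σ₀²) = 440.5801·63.3616/1825.682 = 15.290648.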